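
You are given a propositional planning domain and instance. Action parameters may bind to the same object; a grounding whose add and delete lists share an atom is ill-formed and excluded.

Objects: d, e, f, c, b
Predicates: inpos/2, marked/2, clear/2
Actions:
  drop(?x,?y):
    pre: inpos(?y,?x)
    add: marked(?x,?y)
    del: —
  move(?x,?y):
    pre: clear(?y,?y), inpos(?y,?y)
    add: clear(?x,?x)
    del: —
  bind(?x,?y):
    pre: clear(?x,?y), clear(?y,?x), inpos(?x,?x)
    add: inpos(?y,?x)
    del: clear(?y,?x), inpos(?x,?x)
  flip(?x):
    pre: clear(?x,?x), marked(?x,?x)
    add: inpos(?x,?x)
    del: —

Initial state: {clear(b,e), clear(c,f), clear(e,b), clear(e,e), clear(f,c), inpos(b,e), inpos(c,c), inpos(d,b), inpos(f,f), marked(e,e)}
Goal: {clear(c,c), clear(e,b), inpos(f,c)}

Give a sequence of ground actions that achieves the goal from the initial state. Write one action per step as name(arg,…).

1. bind(c,f)  →  {clear(b,e), clear(c,f), clear(e,b), clear(e,e), inpos(b,e), inpos(d,b), inpos(f,c), inpos(f,f), marked(e,e)}
2. flip(e)  →  {clear(b,e), clear(c,f), clear(e,b), clear(e,e), inpos(b,e), inpos(d,b), inpos(e,e), inpos(f,c), inpos(f,f), marked(e,e)}
3. move(c,e)  →  {clear(b,e), clear(c,c), clear(c,f), clear(e,b), clear(e,e), inpos(b,e), inpos(d,b), inpos(e,e), inpos(f,c), inpos(f,f), marked(e,e)}

bind(c,f); flip(e); move(c,e)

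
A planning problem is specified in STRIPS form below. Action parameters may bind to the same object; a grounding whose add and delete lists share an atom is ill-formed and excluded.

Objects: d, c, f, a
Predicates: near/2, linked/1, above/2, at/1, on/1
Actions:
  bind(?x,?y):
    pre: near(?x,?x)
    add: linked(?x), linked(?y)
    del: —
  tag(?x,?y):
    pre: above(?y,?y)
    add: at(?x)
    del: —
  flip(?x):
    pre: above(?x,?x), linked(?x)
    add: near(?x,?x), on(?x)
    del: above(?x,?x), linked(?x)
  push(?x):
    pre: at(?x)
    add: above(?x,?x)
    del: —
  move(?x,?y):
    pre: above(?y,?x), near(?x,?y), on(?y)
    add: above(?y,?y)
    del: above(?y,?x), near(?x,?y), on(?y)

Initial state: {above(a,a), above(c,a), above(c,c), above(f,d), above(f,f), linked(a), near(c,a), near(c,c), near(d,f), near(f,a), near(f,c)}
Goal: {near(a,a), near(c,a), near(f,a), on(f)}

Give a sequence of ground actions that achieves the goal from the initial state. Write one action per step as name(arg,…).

bind(c,f); flip(f); flip(a)

1. bind(c,f)  →  {above(a,a), above(c,a), above(c,c), above(f,d), above(f,f), linked(a), linked(c), linked(f), near(c,a), near(c,c), near(d,f), near(f,a), near(f,c)}
2. flip(f)  →  {above(a,a), above(c,a), above(c,c), above(f,d), linked(a), linked(c), near(c,a), near(c,c), near(d,f), near(f,a), near(f,c), near(f,f), on(f)}
3. flip(a)  →  {above(c,a), above(c,c), above(f,d), linked(c), near(a,a), near(c,a), near(c,c), near(d,f), near(f,a), near(f,c), near(f,f), on(a), on(f)}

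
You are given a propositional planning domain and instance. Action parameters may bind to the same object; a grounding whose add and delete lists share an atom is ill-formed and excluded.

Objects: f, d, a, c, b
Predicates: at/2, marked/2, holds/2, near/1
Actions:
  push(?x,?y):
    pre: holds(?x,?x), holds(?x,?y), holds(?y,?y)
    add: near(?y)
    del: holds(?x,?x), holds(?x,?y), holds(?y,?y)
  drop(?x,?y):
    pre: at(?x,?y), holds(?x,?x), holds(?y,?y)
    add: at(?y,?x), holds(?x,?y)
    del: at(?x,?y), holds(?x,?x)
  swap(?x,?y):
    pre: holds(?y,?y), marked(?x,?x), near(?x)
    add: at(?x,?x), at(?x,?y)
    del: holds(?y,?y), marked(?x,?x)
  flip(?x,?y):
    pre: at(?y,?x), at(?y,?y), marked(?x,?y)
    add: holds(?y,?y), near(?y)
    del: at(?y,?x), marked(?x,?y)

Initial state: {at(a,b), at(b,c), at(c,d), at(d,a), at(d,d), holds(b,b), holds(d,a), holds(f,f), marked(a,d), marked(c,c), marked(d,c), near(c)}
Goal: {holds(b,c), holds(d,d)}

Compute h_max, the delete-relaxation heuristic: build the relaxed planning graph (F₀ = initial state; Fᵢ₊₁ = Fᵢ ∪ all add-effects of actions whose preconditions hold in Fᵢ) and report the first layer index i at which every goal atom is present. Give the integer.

3

F0 = init (12 atoms)
F1 = F0 ∪ {at(c,b), at(c,c), at(c,f), holds(d,d), near(b), near(d), near(f)}  (19 atoms)
F2 = F1 ∪ {holds(c,c)}  (20 atoms)
F3 = F2 ∪ {at(d,c), at(f,c), holds(b,c), holds(c,b), holds(c,d), holds(c,f)}  (26 atoms)
goal ⊆ F3  ⇒  h_max = 3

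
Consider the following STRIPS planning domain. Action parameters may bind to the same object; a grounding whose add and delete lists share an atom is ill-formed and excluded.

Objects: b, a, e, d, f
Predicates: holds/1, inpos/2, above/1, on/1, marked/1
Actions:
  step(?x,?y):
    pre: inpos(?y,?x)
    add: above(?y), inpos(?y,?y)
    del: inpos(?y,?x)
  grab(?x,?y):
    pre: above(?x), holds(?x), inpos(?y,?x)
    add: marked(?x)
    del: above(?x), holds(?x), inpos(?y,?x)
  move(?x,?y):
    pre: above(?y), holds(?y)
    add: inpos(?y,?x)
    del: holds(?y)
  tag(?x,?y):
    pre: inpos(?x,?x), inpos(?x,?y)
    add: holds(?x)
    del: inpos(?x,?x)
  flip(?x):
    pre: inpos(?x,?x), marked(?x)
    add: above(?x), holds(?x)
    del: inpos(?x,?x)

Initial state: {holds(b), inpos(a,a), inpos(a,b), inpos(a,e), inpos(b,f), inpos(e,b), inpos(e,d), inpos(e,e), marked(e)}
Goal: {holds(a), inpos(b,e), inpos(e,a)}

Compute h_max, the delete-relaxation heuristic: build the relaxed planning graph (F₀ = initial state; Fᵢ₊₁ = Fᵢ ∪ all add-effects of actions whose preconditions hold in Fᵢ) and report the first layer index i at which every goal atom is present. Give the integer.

2

F0 = init (9 atoms)
F1 = F0 ∪ {above(a), above(b), above(e), holds(a), holds(e), inpos(b,b)}  (15 atoms)
F2 = F1 ∪ {inpos(a,d), inpos(a,f), inpos(b,a), inpos(b,d), inpos(b,e), inpos(e,a), inpos(e,f), marked(a), marked(b)}  (24 atoms)
goal ⊆ F2  ⇒  h_max = 2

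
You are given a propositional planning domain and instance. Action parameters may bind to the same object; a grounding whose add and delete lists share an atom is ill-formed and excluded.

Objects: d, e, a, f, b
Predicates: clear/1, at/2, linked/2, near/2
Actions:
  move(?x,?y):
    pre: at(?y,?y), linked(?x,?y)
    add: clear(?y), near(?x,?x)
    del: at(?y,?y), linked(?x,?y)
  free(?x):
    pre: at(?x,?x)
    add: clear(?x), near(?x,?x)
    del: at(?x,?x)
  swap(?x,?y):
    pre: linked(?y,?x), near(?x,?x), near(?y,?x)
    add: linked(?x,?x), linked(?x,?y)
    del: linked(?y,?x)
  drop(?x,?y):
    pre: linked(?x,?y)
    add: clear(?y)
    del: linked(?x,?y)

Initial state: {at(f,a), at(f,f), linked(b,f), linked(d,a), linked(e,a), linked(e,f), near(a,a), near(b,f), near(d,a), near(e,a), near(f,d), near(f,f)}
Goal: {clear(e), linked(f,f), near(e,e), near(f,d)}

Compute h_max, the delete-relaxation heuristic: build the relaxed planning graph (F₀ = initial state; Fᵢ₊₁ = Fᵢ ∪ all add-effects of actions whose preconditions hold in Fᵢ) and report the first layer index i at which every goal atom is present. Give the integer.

F0 = init (12 atoms)
F1 = F0 ∪ {clear(a), clear(f), linked(a,a), linked(a,d), linked(a,e), linked(f,b), linked(f,f), near(b,b), near(e,e)}  (21 atoms)
F2 = F1 ∪ {clear(b), clear(d), clear(e)}  (24 atoms)
goal ⊆ F2  ⇒  h_max = 2

2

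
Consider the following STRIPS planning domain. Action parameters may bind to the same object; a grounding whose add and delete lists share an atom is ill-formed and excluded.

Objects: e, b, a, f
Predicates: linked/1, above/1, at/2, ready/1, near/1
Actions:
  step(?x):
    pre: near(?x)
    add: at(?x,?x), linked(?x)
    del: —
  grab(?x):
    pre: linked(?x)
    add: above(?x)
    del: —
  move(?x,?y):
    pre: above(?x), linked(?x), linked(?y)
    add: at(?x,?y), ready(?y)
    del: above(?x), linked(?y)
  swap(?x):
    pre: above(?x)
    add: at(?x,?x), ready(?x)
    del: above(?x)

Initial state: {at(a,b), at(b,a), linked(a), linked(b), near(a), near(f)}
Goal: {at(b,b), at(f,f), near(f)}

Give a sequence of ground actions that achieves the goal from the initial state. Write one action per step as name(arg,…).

1. step(f)  →  {at(a,b), at(b,a), at(f,f), linked(a), linked(b), linked(f), near(a), near(f)}
2. grab(b)  →  {above(b), at(a,b), at(b,a), at(f,f), linked(a), linked(b), linked(f), near(a), near(f)}
3. move(b,b)  →  {at(a,b), at(b,a), at(b,b), at(f,f), linked(a), linked(f), near(a), near(f), ready(b)}

step(f); grab(b); move(b,b)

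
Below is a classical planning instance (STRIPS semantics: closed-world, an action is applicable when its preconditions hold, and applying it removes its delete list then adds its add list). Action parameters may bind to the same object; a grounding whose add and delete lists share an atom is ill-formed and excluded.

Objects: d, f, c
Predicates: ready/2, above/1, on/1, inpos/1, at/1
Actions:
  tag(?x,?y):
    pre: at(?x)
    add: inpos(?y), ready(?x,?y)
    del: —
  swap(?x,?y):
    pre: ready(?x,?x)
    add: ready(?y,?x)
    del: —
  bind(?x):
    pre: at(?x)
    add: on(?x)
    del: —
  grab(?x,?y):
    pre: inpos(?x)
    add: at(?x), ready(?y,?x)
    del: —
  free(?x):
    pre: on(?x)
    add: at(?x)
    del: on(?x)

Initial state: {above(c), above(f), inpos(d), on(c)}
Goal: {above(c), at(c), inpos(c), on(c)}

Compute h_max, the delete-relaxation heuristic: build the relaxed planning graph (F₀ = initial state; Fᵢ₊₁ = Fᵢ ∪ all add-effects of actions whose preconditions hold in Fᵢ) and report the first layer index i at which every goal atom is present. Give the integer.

F0 = init (4 atoms)
F1 = F0 ∪ {at(c), at(d), ready(c,d), ready(d,d), ready(f,d)}  (9 atoms)
F2 = F1 ∪ {inpos(c), inpos(f), on(d), ready(c,c), ready(c,f), ready(d,c), ready(d,f)}  (16 atoms)
goal ⊆ F2  ⇒  h_max = 2

2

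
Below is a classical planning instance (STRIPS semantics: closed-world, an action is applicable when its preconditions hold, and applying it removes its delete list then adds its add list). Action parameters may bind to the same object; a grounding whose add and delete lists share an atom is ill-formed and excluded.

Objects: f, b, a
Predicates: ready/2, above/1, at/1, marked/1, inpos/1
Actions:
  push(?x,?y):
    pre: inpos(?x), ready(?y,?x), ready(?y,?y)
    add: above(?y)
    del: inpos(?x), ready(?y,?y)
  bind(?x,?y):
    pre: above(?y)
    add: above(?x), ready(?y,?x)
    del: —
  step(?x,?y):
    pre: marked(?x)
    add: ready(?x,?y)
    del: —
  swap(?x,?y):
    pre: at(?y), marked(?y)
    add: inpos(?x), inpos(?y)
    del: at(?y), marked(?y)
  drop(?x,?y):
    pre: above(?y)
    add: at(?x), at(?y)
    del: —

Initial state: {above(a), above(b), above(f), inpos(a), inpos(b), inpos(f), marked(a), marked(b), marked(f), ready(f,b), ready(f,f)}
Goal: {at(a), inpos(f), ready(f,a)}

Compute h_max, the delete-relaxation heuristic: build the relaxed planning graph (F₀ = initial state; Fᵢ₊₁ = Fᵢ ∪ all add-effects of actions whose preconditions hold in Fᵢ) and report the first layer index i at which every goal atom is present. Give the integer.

F0 = init (11 atoms)
F1 = F0 ∪ {at(a), at(b), at(f), ready(a,a), ready(a,b), ready(a,f), ready(b,a), ready(b,b), ready(b,f), ready(f,a)}  (21 atoms)
goal ⊆ F1  ⇒  h_max = 1

1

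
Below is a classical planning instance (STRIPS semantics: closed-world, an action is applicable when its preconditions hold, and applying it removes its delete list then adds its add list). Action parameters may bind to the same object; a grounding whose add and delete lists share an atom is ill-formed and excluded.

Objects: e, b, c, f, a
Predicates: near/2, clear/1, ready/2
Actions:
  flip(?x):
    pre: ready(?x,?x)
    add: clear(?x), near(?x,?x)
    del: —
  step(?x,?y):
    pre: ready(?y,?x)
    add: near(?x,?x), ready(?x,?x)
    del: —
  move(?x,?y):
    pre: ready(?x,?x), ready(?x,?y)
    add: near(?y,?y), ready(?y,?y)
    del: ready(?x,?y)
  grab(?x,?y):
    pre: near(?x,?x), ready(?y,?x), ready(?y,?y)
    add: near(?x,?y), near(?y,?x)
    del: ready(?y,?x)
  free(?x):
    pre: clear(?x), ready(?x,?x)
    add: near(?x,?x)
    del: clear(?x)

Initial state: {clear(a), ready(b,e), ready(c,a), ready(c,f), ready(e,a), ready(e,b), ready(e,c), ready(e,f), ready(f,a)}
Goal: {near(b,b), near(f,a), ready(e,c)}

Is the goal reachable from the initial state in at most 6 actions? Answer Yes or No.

Yes

1. step(b,e)  →  {clear(a), near(b,b), ready(b,b), ready(b,e), ready(c,a), ready(c,f), ready(e,a), ready(e,b), ready(e,c), ready(e,f), ready(f,a)}
2. step(f,e)  →  {clear(a), near(b,b), near(f,f), ready(b,b), ready(b,e), ready(c,a), ready(c,f), ready(e,a), ready(e,b), ready(e,c), ready(e,f), ready(f,a), ready(f,f)}
3. step(a,e)  →  {clear(a), near(a,a), near(b,b), near(f,f), ready(a,a), ready(b,b), ready(b,e), ready(c,a), ready(c,f), ready(e,a), ready(e,b), ready(e,c), ready(e,f), ready(f,a), ready(f,f)}
4. grab(a,f)  →  {clear(a), near(a,a), near(a,f), near(b,b), near(f,a), near(f,f), ready(a,a), ready(b,b), ready(b,e), ready(c,a), ready(c,f), ready(e,a), ready(e,b), ready(e,c), ready(e,f), ready(f,f)}
optimal plan length = 4; 4 ≤ 6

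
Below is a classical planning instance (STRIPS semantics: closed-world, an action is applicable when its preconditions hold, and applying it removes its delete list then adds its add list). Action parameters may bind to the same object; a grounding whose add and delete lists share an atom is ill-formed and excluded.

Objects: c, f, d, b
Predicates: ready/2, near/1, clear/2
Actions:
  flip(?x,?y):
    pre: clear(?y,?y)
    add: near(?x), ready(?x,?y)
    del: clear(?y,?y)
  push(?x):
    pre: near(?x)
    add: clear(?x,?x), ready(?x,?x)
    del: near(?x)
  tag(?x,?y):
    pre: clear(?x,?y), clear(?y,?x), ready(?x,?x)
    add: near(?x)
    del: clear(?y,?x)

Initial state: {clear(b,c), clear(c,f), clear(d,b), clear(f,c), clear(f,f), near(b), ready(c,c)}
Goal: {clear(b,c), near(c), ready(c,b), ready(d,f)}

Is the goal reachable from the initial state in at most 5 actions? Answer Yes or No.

1. flip(d,f)  →  {clear(b,c), clear(c,f), clear(d,b), clear(f,c), near(b), near(d), ready(c,c), ready(d,f)}
2. push(b)  →  {clear(b,b), clear(b,c), clear(c,f), clear(d,b), clear(f,c), near(d), ready(b,b), ready(c,c), ready(d,f)}
3. flip(c,b)  →  {clear(b,c), clear(c,f), clear(d,b), clear(f,c), near(c), near(d), ready(b,b), ready(c,b), ready(c,c), ready(d,f)}
optimal plan length = 3; 3 ≤ 5

Yes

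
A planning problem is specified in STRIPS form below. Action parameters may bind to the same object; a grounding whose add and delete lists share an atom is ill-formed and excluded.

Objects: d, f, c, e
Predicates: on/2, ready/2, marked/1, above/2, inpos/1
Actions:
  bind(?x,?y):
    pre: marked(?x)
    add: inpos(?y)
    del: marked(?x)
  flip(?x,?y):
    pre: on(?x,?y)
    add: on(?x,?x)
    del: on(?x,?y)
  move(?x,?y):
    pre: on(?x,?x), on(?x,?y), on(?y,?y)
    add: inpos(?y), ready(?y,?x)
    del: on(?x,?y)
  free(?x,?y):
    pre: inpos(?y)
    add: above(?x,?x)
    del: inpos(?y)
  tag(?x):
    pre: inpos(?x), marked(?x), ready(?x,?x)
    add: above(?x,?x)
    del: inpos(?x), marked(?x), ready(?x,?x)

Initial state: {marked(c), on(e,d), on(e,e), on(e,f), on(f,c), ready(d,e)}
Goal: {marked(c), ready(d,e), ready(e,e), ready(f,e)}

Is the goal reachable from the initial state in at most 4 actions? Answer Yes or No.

Yes

1. flip(f,c)  →  {marked(c), on(e,d), on(e,e), on(e,f), on(f,f), ready(d,e)}
2. move(e,f)  →  {inpos(f), marked(c), on(e,d), on(e,e), on(f,f), ready(d,e), ready(f,e)}
3. move(e,e)  →  {inpos(e), inpos(f), marked(c), on(e,d), on(f,f), ready(d,e), ready(e,e), ready(f,e)}
optimal plan length = 3; 3 ≤ 4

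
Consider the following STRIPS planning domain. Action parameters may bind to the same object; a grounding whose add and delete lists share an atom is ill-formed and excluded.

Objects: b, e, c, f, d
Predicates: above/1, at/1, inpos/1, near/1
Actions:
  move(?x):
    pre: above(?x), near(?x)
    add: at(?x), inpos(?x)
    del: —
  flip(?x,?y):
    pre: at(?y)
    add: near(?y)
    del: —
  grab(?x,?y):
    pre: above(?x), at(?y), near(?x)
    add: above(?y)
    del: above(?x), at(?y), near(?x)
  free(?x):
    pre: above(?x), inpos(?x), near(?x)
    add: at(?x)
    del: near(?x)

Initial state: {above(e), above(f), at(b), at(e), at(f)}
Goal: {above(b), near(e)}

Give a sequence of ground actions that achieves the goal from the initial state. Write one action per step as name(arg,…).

1. flip(b,e)  →  {above(e), above(f), at(b), at(e), at(f), near(e)}
2. flip(b,f)  →  {above(e), above(f), at(b), at(e), at(f), near(e), near(f)}
3. grab(f,b)  →  {above(b), above(e), at(e), at(f), near(e)}

flip(b,e); flip(b,f); grab(f,b)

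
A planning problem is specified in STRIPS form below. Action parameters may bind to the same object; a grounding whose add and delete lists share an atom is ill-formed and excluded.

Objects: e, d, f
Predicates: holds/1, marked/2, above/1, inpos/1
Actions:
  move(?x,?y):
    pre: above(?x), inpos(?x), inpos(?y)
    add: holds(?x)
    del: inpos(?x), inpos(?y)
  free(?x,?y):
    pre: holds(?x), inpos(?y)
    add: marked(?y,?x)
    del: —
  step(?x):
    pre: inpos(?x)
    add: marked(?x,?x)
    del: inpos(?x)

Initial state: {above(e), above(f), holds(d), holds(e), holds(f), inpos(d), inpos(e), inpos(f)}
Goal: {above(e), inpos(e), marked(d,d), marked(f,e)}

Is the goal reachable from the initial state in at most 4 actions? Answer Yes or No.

Yes

1. free(e,f)  →  {above(e), above(f), holds(d), holds(e), holds(f), inpos(d), inpos(e), inpos(f), marked(f,e)}
2. free(d,d)  →  {above(e), above(f), holds(d), holds(e), holds(f), inpos(d), inpos(e), inpos(f), marked(d,d), marked(f,e)}
optimal plan length = 2; 2 ≤ 4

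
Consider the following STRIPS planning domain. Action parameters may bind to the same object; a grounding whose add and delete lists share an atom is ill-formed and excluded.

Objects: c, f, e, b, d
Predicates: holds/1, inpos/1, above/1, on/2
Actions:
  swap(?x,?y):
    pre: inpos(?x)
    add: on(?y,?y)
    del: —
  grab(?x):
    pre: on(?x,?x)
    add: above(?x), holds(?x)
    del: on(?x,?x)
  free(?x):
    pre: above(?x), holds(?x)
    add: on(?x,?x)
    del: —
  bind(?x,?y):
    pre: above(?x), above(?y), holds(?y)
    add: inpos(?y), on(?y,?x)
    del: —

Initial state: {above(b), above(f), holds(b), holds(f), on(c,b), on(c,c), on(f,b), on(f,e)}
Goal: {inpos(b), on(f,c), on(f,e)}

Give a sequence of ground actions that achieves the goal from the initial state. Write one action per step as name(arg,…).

1. grab(c)  →  {above(b), above(c), above(f), holds(b), holds(c), holds(f), on(c,b), on(f,b), on(f,e)}
2. bind(c,f)  →  {above(b), above(c), above(f), holds(b), holds(c), holds(f), inpos(f), on(c,b), on(f,b), on(f,c), on(f,e)}
3. bind(c,b)  →  {above(b), above(c), above(f), holds(b), holds(c), holds(f), inpos(b), inpos(f), on(b,c), on(c,b), on(f,b), on(f,c), on(f,e)}

grab(c); bind(c,f); bind(c,b)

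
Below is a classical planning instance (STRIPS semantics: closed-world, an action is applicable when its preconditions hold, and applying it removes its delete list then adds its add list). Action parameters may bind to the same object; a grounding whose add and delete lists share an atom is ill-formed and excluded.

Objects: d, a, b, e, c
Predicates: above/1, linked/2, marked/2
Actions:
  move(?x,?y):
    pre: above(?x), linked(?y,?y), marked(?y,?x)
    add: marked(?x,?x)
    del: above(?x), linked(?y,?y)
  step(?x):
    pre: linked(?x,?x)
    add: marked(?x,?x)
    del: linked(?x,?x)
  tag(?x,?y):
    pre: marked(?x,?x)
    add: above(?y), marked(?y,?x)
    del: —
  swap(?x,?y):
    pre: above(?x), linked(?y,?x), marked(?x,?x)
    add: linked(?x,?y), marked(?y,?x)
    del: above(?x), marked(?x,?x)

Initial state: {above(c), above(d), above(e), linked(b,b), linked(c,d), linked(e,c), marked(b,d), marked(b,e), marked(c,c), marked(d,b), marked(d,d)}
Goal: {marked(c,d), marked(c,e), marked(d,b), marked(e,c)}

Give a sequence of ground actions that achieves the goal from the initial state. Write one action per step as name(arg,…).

move(e,b); tag(d,c); tag(e,c); tag(c,e)

1. move(e,b)  →  {above(c), above(d), linked(c,d), linked(e,c), marked(b,d), marked(b,e), marked(c,c), marked(d,b), marked(d,d), marked(e,e)}
2. tag(d,c)  →  {above(c), above(d), linked(c,d), linked(e,c), marked(b,d), marked(b,e), marked(c,c), marked(c,d), marked(d,b), marked(d,d), marked(e,e)}
3. tag(e,c)  →  {above(c), above(d), linked(c,d), linked(e,c), marked(b,d), marked(b,e), marked(c,c), marked(c,d), marked(c,e), marked(d,b), marked(d,d), marked(e,e)}
4. tag(c,e)  →  {above(c), above(d), above(e), linked(c,d), linked(e,c), marked(b,d), marked(b,e), marked(c,c), marked(c,d), marked(c,e), marked(d,b), marked(d,d), marked(e,c), marked(e,e)}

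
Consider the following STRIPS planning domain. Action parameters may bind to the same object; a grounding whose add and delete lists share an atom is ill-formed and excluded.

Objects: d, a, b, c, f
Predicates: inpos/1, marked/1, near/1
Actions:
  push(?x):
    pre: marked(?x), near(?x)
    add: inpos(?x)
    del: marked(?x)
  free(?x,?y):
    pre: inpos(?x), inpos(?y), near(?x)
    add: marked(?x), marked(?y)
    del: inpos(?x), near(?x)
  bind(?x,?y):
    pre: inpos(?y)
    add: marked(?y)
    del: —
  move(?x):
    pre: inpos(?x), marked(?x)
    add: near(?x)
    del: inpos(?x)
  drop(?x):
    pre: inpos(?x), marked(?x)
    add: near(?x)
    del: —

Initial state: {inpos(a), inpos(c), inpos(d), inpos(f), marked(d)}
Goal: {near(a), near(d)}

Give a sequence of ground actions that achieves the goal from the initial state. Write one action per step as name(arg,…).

1. bind(d,a)  →  {inpos(a), inpos(c), inpos(d), inpos(f), marked(a), marked(d)}
2. move(d)  →  {inpos(a), inpos(c), inpos(f), marked(a), marked(d), near(d)}
3. move(a)  →  {inpos(c), inpos(f), marked(a), marked(d), near(a), near(d)}

bind(d,a); move(d); move(a)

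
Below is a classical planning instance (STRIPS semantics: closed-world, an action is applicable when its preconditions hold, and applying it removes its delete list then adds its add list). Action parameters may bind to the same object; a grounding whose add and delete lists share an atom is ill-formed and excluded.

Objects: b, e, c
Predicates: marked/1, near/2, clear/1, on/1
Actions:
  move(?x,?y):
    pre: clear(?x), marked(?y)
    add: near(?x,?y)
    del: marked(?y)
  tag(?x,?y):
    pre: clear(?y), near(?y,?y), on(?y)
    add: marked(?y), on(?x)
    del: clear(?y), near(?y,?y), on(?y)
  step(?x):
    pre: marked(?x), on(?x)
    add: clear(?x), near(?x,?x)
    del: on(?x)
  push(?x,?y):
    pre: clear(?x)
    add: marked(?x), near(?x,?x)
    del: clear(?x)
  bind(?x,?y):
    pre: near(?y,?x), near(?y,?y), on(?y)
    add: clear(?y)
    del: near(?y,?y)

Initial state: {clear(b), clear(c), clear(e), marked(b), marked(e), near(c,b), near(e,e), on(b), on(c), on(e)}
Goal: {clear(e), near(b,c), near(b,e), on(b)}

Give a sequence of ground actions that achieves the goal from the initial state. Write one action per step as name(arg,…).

move(b,e); push(c,b); move(b,c)

1. move(b,e)  →  {clear(b), clear(c), clear(e), marked(b), near(b,e), near(c,b), near(e,e), on(b), on(c), on(e)}
2. push(c,b)  →  {clear(b), clear(e), marked(b), marked(c), near(b,e), near(c,b), near(c,c), near(e,e), on(b), on(c), on(e)}
3. move(b,c)  →  {clear(b), clear(e), marked(b), near(b,c), near(b,e), near(c,b), near(c,c), near(e,e), on(b), on(c), on(e)}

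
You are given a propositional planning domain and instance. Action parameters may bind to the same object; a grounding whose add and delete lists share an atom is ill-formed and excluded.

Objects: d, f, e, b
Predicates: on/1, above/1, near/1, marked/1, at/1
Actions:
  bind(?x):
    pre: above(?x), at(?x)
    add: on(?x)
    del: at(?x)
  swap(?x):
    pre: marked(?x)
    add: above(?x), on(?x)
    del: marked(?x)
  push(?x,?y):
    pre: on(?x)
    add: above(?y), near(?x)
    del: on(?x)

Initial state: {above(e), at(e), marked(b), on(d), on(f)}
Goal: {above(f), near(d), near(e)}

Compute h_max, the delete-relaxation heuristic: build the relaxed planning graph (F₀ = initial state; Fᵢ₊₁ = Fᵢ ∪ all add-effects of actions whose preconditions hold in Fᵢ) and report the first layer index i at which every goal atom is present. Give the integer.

F0 = init (5 atoms)
F1 = F0 ∪ {above(b), above(d), above(f), near(d), near(f), on(b), on(e)}  (12 atoms)
F2 = F1 ∪ {near(b), near(e)}  (14 atoms)
goal ⊆ F2  ⇒  h_max = 2

2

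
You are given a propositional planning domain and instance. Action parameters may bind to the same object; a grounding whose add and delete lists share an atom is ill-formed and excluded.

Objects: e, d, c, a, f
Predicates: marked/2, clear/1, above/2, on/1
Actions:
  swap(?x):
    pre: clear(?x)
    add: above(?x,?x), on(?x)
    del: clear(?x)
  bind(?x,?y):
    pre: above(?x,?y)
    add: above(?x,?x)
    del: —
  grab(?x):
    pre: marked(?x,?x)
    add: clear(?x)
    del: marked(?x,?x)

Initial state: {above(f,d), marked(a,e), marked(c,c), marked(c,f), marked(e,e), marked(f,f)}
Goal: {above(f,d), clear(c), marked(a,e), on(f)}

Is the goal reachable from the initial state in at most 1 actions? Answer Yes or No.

1. grab(c)  →  {above(f,d), clear(c), marked(a,e), marked(c,f), marked(e,e), marked(f,f)}
2. grab(f)  →  {above(f,d), clear(c), clear(f), marked(a,e), marked(c,f), marked(e,e)}
3. swap(f)  →  {above(f,d), above(f,f), clear(c), marked(a,e), marked(c,f), marked(e,e), on(f)}
optimal plan length = 3; 3 > 1

No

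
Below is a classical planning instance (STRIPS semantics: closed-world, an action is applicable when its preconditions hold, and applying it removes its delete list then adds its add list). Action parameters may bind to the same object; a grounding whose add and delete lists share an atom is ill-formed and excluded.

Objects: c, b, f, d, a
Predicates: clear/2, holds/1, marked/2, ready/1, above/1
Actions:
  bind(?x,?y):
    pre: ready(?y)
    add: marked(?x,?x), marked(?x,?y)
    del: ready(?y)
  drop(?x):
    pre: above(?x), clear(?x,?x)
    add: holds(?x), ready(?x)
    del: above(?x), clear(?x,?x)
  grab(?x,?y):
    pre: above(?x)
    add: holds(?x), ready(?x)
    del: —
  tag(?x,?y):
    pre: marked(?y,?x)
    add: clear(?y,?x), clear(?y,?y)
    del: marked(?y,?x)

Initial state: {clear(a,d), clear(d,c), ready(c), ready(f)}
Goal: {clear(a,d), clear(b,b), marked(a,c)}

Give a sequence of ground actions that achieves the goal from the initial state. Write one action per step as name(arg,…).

1. bind(b,f)  →  {clear(a,d), clear(d,c), marked(b,b), marked(b,f), ready(c)}
2. bind(a,c)  →  {clear(a,d), clear(d,c), marked(a,a), marked(a,c), marked(b,b), marked(b,f)}
3. tag(b,b)  →  {clear(a,d), clear(b,b), clear(d,c), marked(a,a), marked(a,c), marked(b,f)}

bind(b,f); bind(a,c); tag(b,b)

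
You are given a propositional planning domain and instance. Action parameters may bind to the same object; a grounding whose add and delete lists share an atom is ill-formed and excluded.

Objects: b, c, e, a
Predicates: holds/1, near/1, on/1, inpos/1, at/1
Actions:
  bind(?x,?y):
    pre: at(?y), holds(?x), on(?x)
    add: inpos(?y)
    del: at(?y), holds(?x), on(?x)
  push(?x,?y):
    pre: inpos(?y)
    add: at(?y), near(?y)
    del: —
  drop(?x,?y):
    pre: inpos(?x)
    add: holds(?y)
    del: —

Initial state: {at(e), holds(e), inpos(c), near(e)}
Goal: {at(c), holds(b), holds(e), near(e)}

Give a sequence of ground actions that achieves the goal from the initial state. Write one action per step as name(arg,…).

push(b,c); drop(c,b)

1. push(b,c)  →  {at(c), at(e), holds(e), inpos(c), near(c), near(e)}
2. drop(c,b)  →  {at(c), at(e), holds(b), holds(e), inpos(c), near(c), near(e)}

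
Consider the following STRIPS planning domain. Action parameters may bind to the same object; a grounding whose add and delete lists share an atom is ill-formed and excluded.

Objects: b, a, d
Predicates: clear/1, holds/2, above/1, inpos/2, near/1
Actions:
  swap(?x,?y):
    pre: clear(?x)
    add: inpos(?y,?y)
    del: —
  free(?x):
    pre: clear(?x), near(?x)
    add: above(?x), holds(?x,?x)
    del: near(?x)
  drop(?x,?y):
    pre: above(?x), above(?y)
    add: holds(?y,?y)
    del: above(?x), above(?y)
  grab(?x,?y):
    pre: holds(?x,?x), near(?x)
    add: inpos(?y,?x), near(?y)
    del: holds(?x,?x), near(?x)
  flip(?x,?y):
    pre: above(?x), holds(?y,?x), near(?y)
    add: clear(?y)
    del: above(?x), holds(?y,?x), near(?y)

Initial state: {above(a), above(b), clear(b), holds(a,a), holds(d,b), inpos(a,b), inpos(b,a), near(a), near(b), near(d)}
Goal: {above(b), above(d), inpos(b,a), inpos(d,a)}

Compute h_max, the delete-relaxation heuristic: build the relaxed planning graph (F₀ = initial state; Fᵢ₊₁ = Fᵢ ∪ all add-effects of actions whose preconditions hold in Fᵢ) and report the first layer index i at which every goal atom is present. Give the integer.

F0 = init (10 atoms)
F1 = F0 ∪ {clear(a), clear(d), holds(b,b), inpos(a,a), inpos(b,b), inpos(d,a), inpos(d,d)}  (17 atoms)
F2 = F1 ∪ {above(d), holds(d,d), inpos(d,b)}  (20 atoms)
goal ⊆ F2  ⇒  h_max = 2

2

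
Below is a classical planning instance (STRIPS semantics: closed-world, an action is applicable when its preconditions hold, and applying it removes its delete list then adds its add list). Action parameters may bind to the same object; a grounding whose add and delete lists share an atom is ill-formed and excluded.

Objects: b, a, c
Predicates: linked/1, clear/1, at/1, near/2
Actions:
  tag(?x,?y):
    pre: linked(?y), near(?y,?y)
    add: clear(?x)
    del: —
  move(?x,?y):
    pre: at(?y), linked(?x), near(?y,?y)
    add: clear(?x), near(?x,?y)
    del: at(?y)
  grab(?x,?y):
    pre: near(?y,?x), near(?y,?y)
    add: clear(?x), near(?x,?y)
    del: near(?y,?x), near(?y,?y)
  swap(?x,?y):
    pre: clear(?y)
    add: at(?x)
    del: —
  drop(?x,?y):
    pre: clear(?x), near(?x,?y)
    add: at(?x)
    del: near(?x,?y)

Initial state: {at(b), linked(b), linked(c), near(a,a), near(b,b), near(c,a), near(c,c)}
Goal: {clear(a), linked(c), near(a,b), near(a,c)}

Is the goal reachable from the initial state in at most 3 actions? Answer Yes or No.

No

1. grab(a,c)  →  {at(b), clear(a), linked(b), linked(c), near(a,a), near(a,c), near(b,b)}
2. swap(a,a)  →  {at(a), at(b), clear(a), linked(b), linked(c), near(a,a), near(a,c), near(b,b)}
3. move(b,a)  →  {at(b), clear(a), clear(b), linked(b), linked(c), near(a,a), near(a,c), near(b,a), near(b,b)}
4. grab(a,b)  →  {at(b), clear(a), clear(b), linked(b), linked(c), near(a,a), near(a,b), near(a,c)}
optimal plan length = 4; 4 > 3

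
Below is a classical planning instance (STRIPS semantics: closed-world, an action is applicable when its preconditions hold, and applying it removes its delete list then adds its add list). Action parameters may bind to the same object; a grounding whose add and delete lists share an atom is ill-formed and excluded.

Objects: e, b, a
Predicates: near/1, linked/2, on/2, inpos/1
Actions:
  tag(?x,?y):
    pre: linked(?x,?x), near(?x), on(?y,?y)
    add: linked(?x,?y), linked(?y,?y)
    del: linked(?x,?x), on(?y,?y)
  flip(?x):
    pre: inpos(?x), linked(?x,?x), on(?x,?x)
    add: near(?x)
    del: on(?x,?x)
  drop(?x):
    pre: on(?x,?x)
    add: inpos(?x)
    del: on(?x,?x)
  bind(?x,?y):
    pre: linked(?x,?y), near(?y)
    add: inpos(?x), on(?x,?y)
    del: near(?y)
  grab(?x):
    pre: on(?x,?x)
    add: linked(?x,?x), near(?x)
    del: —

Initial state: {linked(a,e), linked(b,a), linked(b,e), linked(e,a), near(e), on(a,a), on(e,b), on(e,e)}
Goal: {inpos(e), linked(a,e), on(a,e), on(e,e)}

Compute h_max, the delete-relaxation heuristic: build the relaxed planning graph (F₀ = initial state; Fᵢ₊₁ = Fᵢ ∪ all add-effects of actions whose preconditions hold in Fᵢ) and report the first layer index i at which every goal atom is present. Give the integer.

1

F0 = init (8 atoms)
F1 = F0 ∪ {inpos(a), inpos(b), inpos(e), linked(a,a), linked(e,e), near(a), on(a,e), on(b,e)}  (16 atoms)
goal ⊆ F1  ⇒  h_max = 1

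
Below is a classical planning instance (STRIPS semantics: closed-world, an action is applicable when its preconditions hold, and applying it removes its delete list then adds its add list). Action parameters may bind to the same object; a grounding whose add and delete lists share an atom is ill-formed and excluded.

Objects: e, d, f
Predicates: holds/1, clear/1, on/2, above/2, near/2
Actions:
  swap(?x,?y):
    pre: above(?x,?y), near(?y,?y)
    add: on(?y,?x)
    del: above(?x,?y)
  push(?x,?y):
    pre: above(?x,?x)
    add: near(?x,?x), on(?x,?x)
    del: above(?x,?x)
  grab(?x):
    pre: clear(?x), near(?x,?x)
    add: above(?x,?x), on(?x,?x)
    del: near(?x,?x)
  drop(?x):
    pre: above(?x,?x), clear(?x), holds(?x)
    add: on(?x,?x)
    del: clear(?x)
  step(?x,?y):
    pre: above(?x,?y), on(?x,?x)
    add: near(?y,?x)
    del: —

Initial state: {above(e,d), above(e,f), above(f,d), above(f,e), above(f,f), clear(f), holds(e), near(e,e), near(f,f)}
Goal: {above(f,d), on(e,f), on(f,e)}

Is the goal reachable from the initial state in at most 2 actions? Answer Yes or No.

1. swap(e,f)  →  {above(e,d), above(f,d), above(f,e), above(f,f), clear(f), holds(e), near(e,e), near(f,f), on(f,e)}
2. swap(f,e)  →  {above(e,d), above(f,d), above(f,f), clear(f), holds(e), near(e,e), near(f,f), on(e,f), on(f,e)}
optimal plan length = 2; 2 ≤ 2

Yes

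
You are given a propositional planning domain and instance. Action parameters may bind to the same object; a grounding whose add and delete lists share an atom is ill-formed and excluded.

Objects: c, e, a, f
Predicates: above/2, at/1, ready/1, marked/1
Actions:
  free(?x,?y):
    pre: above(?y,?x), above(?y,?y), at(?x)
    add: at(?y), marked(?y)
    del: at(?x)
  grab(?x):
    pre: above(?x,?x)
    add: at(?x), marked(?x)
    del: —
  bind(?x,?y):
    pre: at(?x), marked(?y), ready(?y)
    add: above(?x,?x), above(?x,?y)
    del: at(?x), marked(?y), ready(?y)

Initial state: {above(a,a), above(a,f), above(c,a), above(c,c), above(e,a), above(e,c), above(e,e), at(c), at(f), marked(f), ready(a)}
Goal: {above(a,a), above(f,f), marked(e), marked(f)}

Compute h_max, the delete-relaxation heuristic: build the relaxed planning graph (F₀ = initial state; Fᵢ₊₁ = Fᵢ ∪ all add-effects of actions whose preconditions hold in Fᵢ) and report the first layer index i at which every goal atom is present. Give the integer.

F0 = init (11 atoms)
F1 = F0 ∪ {at(a), at(e), marked(a), marked(c), marked(e)}  (16 atoms)
F2 = F1 ∪ {above(f,a), above(f,f)}  (18 atoms)
goal ⊆ F2  ⇒  h_max = 2

2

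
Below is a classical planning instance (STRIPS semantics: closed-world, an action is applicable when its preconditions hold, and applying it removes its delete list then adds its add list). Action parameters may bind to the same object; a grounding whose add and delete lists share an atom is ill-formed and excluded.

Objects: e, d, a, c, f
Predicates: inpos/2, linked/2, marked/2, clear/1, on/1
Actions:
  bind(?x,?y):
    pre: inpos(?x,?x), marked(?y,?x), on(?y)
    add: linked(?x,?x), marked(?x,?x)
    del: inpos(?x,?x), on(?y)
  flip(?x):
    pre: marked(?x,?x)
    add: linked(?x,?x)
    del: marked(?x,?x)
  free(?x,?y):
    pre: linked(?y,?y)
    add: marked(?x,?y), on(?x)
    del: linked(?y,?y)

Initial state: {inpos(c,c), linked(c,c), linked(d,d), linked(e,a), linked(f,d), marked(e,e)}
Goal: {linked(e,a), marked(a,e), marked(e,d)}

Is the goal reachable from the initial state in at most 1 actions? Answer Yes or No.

No

1. flip(e)  →  {inpos(c,c), linked(c,c), linked(d,d), linked(e,a), linked(e,e), linked(f,d)}
2. free(e,d)  →  {inpos(c,c), linked(c,c), linked(e,a), linked(e,e), linked(f,d), marked(e,d), on(e)}
3. free(a,e)  →  {inpos(c,c), linked(c,c), linked(e,a), linked(f,d), marked(a,e), marked(e,d), on(a), on(e)}
optimal plan length = 3; 3 > 1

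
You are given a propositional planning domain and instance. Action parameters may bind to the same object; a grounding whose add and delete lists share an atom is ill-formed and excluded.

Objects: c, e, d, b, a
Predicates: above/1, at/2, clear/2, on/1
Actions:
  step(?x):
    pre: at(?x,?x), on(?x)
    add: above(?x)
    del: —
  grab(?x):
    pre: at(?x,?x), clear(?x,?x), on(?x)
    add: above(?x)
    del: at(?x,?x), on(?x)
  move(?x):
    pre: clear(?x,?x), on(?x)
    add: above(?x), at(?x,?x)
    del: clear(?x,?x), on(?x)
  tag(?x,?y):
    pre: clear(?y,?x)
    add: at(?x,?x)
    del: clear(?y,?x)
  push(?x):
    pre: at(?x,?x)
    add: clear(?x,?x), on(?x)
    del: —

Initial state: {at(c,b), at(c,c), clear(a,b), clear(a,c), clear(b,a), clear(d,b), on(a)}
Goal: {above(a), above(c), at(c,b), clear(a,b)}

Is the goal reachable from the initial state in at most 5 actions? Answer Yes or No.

1. tag(a,b)  →  {at(a,a), at(c,b), at(c,c), clear(a,b), clear(a,c), clear(d,b), on(a)}
2. step(a)  →  {above(a), at(a,a), at(c,b), at(c,c), clear(a,b), clear(a,c), clear(d,b), on(a)}
3. push(c)  →  {above(a), at(a,a), at(c,b), at(c,c), clear(a,b), clear(a,c), clear(c,c), clear(d,b), on(a), on(c)}
4. step(c)  →  {above(a), above(c), at(a,a), at(c,b), at(c,c), clear(a,b), clear(a,c), clear(c,c), clear(d,b), on(a), on(c)}
optimal plan length = 4; 4 ≤ 5

Yes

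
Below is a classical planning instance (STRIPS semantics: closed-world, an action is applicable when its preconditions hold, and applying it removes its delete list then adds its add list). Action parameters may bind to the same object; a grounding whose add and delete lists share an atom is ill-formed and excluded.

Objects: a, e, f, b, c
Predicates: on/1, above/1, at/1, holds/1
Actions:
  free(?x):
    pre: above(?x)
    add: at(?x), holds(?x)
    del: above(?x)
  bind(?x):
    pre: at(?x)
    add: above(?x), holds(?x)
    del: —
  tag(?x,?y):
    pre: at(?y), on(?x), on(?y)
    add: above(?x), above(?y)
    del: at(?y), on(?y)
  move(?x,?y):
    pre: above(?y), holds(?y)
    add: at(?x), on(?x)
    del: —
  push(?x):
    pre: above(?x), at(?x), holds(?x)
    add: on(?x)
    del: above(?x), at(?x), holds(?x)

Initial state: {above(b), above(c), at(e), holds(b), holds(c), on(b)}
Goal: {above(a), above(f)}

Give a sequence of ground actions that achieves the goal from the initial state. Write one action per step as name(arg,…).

move(a,b); move(f,b); tag(a,f)

1. move(a,b)  →  {above(b), above(c), at(a), at(e), holds(b), holds(c), on(a), on(b)}
2. move(f,b)  →  {above(b), above(c), at(a), at(e), at(f), holds(b), holds(c), on(a), on(b), on(f)}
3. tag(a,f)  →  {above(a), above(b), above(c), above(f), at(a), at(e), holds(b), holds(c), on(a), on(b)}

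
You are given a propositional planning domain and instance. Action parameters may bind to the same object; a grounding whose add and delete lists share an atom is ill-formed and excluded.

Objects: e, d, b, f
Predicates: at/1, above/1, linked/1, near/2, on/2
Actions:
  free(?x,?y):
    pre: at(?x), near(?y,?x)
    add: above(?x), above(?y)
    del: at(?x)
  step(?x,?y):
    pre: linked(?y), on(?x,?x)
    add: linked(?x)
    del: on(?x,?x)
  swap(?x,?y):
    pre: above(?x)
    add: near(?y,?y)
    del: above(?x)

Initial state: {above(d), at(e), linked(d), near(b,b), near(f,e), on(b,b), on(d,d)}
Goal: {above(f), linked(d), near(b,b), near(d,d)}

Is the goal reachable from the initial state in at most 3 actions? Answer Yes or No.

Yes

1. free(e,f)  →  {above(d), above(e), above(f), linked(d), near(b,b), near(f,e), on(b,b), on(d,d)}
2. swap(e,d)  →  {above(d), above(f), linked(d), near(b,b), near(d,d), near(f,e), on(b,b), on(d,d)}
optimal plan length = 2; 2 ≤ 3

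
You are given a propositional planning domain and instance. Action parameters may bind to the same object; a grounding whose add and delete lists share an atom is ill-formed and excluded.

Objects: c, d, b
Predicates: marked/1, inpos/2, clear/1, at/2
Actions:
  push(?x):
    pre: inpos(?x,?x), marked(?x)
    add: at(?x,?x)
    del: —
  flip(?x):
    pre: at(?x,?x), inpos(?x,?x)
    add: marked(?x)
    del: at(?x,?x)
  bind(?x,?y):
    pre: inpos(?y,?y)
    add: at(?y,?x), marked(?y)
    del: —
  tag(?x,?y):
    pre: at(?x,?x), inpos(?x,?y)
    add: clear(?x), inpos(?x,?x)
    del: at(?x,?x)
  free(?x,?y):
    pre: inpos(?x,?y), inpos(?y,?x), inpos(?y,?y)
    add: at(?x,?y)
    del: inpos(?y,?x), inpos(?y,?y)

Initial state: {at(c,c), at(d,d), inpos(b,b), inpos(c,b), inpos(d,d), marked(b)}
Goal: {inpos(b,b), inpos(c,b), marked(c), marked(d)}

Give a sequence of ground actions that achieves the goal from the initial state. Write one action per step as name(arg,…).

flip(d); tag(c,b); bind(c,c)

1. flip(d)  →  {at(c,c), inpos(b,b), inpos(c,b), inpos(d,d), marked(b), marked(d)}
2. tag(c,b)  →  {clear(c), inpos(b,b), inpos(c,b), inpos(c,c), inpos(d,d), marked(b), marked(d)}
3. bind(c,c)  →  {at(c,c), clear(c), inpos(b,b), inpos(c,b), inpos(c,c), inpos(d,d), marked(b), marked(c), marked(d)}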